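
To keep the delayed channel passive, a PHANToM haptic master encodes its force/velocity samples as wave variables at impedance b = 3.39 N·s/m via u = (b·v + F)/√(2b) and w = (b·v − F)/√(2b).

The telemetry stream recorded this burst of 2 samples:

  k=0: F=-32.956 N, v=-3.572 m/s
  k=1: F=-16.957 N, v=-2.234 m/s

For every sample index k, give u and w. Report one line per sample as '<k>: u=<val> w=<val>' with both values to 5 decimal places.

k=0: b·v=3.39×(-3.572)=-12.10908; √(2b)=2.60384; u=(-12.10908+(-32.956))/2.60384=-17.30714, w=(-12.10908−(-32.956))/2.60384=8.00621
k=1: b·v=3.39×(-2.234)=-7.57326; √(2b)=2.60384; u=(-7.57326+(-16.957))/2.60384=-9.42079, w=(-7.57326−(-16.957))/2.60384=3.60380

0: u=-17.30714 w=8.00621
1: u=-9.42079 w=3.60380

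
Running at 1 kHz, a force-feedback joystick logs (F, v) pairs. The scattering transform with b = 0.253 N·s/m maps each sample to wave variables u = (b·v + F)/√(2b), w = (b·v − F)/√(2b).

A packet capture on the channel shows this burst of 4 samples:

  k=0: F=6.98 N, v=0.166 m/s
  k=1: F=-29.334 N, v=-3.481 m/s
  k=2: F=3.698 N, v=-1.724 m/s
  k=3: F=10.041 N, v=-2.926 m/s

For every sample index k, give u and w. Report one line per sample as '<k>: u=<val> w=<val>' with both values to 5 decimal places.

0: u=9.87155 w=-9.75347
1: u=-42.47593 w=39.99977
2: u=4.58549 w=-5.81184
3: u=13.07499 w=-15.15636

k=0: b·v=0.253×0.166=0.04200; √(2b)=0.71134; u=(0.04200+6.98)/0.71134=9.87155, w=(0.04200−6.98)/0.71134=-9.75347
k=1: b·v=0.253×(-3.481)=-0.88069; √(2b)=0.71134; u=(-0.88069+(-29.334))/0.71134=-42.47593, w=(-0.88069−(-29.334))/0.71134=39.99977
k=2: b·v=0.253×(-1.724)=-0.43617; √(2b)=0.71134; u=(-0.43617+3.698)/0.71134=4.58549, w=(-0.43617−3.698)/0.71134=-5.81184
k=3: b·v=0.253×(-2.926)=-0.74028; √(2b)=0.71134; u=(-0.74028+10.041)/0.71134=13.07499, w=(-0.74028−10.041)/0.71134=-15.15636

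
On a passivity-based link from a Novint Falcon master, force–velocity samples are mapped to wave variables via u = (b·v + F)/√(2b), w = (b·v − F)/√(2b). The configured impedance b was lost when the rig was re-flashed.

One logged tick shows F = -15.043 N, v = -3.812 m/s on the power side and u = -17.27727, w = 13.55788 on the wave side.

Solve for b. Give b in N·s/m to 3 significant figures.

u + w = -3.71939;  u + w = √(2b)·v, so √(2b) = -3.71939/(-3.812) = 0.97571.
b = (√(2b))²/2 = 0.95200/2 = 0.47600.
(Check via u − w = 2F/√(2b): u − w = -30.83515, 2F/√(2b) = -30.83512.)

b = 0.476 N·s/m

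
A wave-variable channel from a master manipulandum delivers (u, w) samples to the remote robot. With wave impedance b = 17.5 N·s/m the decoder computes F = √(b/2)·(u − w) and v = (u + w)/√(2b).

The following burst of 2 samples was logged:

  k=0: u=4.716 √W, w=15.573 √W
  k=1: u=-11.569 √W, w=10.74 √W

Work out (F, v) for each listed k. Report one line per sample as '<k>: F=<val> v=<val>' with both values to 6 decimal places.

k=0: u−w=-10.857000, u+w=20.289000; √(b/2)=2.958040, √(2b)=5.916080; F=2.958040×(-10.857)=-32.115439, v=20.289000/5.916080=3.429467
k=1: u−w=-22.309000, u+w=-0.829000; √(b/2)=2.958040, √(2b)=5.916080; F=2.958040×(-22.309)=-65.990912, v=-0.829000/5.916080=-0.140127

0: F=-32.115439 v=3.429467
1: F=-65.990912 v=-0.140127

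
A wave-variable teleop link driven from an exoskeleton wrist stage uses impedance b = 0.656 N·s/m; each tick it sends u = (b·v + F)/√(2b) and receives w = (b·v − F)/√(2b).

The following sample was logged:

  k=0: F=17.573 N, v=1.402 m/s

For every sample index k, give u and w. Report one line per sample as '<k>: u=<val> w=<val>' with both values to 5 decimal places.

k=0: b·v=0.656×1.402=0.91971; √(2b)=1.14543; u=(0.91971+17.573)/1.14543=16.14484, w=(0.91971−17.573)/1.14543=-14.53895

0: u=16.14484 w=-14.53895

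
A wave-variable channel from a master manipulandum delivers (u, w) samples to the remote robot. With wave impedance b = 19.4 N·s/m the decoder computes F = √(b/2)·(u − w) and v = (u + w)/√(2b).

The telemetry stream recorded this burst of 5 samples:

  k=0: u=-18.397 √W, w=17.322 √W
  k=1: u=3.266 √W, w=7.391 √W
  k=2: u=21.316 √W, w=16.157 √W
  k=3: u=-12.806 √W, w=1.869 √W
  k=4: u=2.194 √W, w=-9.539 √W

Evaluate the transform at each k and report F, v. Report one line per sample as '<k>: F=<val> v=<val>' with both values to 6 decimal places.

k=0: u−w=-35.719000, u+w=-1.075000; √(b/2)=3.114482, √(2b)=6.228965; F=3.114482×(-35.719)=-111.246193, v=-1.075000/6.228965=-0.172581
k=1: u−w=-4.125000, u+w=10.657000; √(b/2)=3.114482, √(2b)=6.228965; F=3.114482×(-4.125)=-12.847239, v=10.657000/6.228965=1.710878
k=2: u−w=5.159000, u+w=37.473000; √(b/2)=3.114482, √(2b)=6.228965; F=3.114482×5.159=16.067614, v=37.473000/6.228965=6.015928
k=3: u−w=-14.675000, u+w=-10.937000; √(b/2)=3.114482, √(2b)=6.228965; F=3.114482×(-14.675)=-45.705028, v=-10.937000/6.228965=-1.755830
k=4: u−w=11.733000, u+w=-7.345000; √(b/2)=3.114482, √(2b)=6.228965; F=3.114482×11.733=36.542221, v=-7.345000/6.228965=-1.179169

0: F=-111.246193 v=-0.172581
1: F=-12.847239 v=1.710878
2: F=16.067614 v=6.015928
3: F=-45.705028 v=-1.755830
4: F=36.542221 v=-1.179169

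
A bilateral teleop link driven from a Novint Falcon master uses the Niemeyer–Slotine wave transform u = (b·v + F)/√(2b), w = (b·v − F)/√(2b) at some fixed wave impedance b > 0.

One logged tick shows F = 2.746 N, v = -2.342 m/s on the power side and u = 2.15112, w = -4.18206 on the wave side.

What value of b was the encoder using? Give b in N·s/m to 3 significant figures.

u + w = -2.0309;  u + w = √(2b)·v, so √(2b) = -2.0309/(-2.342) = 0.8672.
b = (√(2b))²/2 = 0.7520/2 = 0.3760.
(Check via u − w = 2F/√(2b): u − w = 6.3332, 2F/√(2b) = 6.3332.)

b = 0.376 N·s/m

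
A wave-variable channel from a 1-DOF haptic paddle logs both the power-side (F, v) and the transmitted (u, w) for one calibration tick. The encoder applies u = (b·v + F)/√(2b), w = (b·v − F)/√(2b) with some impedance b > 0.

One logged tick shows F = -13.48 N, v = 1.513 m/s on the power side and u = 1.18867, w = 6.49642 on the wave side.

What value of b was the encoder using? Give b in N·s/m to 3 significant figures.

b = 12.9 N·s/m

u + w = 7.68509;  u + w = √(2b)·v, so √(2b) = 7.68509/1.513 = 5.07937.
b = (√(2b))²/2 = 25.80002/2 = 12.90001.
(Check via u − w = 2F/√(2b): u − w = -5.30775, 2F/√(2b) = -5.30774.)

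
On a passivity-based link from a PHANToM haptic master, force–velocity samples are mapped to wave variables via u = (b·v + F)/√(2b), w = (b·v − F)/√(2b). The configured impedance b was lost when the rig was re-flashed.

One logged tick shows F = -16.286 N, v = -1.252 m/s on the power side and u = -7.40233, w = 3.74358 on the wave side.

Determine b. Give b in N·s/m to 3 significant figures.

b = 4.27 N·s/m

u + w = -3.6587;  u + w = √(2b)·v, so √(2b) = -3.6587/(-1.252) = 2.9223.
b = (√(2b))²/2 = 8.5400/2 = 4.2700.
(Check via u − w = 2F/√(2b): u − w = -11.1459, 2F/√(2b) = -11.1459.)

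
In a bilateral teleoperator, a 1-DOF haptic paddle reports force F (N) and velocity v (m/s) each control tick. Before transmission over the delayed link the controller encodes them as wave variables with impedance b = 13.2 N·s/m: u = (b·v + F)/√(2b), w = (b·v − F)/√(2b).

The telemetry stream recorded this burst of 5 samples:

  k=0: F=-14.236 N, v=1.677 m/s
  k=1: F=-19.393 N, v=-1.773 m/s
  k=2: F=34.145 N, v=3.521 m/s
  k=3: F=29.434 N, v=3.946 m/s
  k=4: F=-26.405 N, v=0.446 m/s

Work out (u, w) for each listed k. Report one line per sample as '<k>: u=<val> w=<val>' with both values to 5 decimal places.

k=0: b·v=13.2×1.677=22.13640; √(2b)=5.13809; u=(22.13640+(-14.236))/5.13809=1.53761, w=(22.13640−(-14.236))/5.13809=7.07897
k=1: b·v=13.2×(-1.773)=-23.40360; √(2b)=5.13809; u=(-23.40360+(-19.393))/5.13809=-8.32928, w=(-23.40360−(-19.393))/5.13809=-0.78056
k=2: b·v=13.2×3.521=46.47720; √(2b)=5.13809; u=(46.47720+34.145)/5.13809=15.69107, w=(46.47720−34.145)/5.13809=2.40015
k=3: b·v=13.2×3.946=52.08720; √(2b)=5.13809; u=(52.08720+29.434)/5.13809=15.86604, w=(52.08720−29.434)/5.13809=4.40887
k=4: b·v=13.2×0.446=5.88720; √(2b)=5.13809; u=(5.88720+(-26.405))/5.13809=-3.99327, w=(5.88720−(-26.405))/5.13809=6.28486

0: u=1.53761 w=7.07897
1: u=-8.32928 w=-0.78056
2: u=15.69107 w=2.40015
3: u=15.86604 w=4.40887
4: u=-3.99327 w=6.28486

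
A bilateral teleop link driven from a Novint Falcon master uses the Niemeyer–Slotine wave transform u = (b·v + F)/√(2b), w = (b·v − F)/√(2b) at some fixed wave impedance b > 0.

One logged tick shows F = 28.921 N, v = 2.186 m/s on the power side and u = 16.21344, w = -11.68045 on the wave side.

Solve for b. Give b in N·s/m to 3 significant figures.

u + w = 4.53299;  u + w = √(2b)·v, so √(2b) = 4.53299/2.186 = 2.07365.
b = (√(2b))²/2 = 4.30001/2 = 2.15000.
(Check via u − w = 2F/√(2b): u − w = 27.89389, 2F/√(2b) = 27.89387.)

b = 2.15 N·s/m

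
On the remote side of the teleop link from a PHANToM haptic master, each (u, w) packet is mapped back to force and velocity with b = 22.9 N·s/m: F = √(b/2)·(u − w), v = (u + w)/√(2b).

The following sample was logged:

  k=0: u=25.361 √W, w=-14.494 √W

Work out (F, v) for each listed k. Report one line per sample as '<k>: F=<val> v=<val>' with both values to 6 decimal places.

0: F=134.860746 v=1.605746

k=0: u−w=39.855000, u+w=10.867000; √(b/2)=3.383785, √(2b)=6.767570; F=3.383785×39.855=134.860746, v=10.867000/6.767570=1.605746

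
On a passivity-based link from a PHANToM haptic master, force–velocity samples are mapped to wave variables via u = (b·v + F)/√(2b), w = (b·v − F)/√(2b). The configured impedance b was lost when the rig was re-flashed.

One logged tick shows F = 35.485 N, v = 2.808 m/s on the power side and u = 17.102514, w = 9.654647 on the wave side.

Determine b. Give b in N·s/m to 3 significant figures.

b = 45.4 N·s/m

u + w = 26.757161;  u + w = √(2b)·v, so √(2b) = 26.757161/2.808 = 9.528903.
b = (√(2b))²/2 = 90.800002/2 = 45.400001.
(Check via u − w = 2F/√(2b): u − w = 7.447867, 2F/√(2b) = 7.447866.)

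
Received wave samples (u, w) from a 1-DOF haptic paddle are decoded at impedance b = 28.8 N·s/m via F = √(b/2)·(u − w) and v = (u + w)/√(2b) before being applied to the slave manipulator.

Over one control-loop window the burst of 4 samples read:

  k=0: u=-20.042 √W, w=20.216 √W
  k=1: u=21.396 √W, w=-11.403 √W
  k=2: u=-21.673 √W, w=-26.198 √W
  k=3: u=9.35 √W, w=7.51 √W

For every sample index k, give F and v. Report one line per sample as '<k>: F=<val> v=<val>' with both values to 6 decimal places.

k=0: u−w=-40.258000, u+w=0.174000; √(b/2)=3.794733, √(2b)=7.589466; F=3.794733×(-40.258)=-152.768369, v=0.174000/7.589466=0.022927
k=1: u−w=32.799000, u+w=9.993000; √(b/2)=3.794733, √(2b)=7.589466; F=3.794733×32.799=124.463454, v=9.993000/7.589466=1.316693
k=2: u−w=4.525000, u+w=-47.871000; √(b/2)=3.794733, √(2b)=7.589466; F=3.794733×4.525=17.171168, v=-47.871000/7.589466=-6.307558
k=3: u−w=1.840000, u+w=16.860000; √(b/2)=3.794733, √(2b)=7.589466; F=3.794733×1.84=6.982309, v=16.860000/7.589466=2.221500

0: F=-152.768369 v=0.022927
1: F=124.463454 v=1.316693
2: F=17.171168 v=-6.307558
3: F=6.982309 v=2.221500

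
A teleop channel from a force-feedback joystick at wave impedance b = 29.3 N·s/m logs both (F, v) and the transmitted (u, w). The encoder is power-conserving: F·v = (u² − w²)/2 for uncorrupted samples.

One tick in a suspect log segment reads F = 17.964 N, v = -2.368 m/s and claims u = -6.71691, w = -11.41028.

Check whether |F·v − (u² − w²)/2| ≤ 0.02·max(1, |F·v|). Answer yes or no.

F·v = 17.964×(-2.368) = -42.5388 W.
(u² − w²)/2 = (45.1169 − 130.1945)/2 = -42.5388 W.
|Δ| = 0.0001;  2% of max(1, |F·v|) = 0.8508.

yes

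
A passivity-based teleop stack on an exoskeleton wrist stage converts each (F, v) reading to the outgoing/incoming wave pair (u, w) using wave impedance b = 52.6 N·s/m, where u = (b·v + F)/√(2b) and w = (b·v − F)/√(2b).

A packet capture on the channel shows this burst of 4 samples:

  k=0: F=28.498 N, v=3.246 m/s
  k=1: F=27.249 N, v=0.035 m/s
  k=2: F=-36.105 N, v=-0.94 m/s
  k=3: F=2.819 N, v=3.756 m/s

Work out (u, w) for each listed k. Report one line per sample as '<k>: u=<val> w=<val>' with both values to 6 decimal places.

k=0: b·v=52.6×3.246=170.739600; √(2b)=10.256705; u=(170.739600+28.498)/10.256705=19.425108, w=(170.739600−28.498)/10.256705=13.868157
k=1: b·v=52.6×0.035=1.841000; √(2b)=10.256705; u=(1.841000+27.249)/10.256705=2.836193, w=(1.841000−27.249)/10.256705=-2.477209
k=2: b·v=52.6×(-0.94)=-49.444000; √(2b)=10.256705; u=(-49.444000+(-36.105))/10.256705=-8.340788, w=(-49.444000−(-36.105))/10.256705=-1.300515
k=3: b·v=52.6×3.756=197.565600; √(2b)=10.256705; u=(197.565600+2.819)/10.256705=19.536937, w=(197.565600−2.819)/10.256705=18.987248

0: u=19.425108 w=13.868157
1: u=2.836193 w=-2.477209
2: u=-8.340788 w=-1.300515
3: u=19.536937 w=18.987248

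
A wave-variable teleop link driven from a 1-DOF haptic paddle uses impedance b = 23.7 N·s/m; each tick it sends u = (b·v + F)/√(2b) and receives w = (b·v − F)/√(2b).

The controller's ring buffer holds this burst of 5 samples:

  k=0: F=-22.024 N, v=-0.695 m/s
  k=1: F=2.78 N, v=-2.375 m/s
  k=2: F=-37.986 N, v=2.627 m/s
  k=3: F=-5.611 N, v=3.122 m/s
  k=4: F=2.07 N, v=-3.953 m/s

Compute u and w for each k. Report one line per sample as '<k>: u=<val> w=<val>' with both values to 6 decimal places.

0: u=-5.591403 w=0.806491
1: u=-7.771869 w=-8.579449
2: u=3.525741 w=14.560539
3: u=9.932132 w=11.562107
4: u=-13.307076 w=-13.908403

k=0: b·v=23.7×(-0.695)=-16.471500; √(2b)=6.884766; u=(-16.471500+(-22.024))/6.884766=-5.591403, w=(-16.471500−(-22.024))/6.884766=0.806491
k=1: b·v=23.7×(-2.375)=-56.287500; √(2b)=6.884766; u=(-56.287500+2.78)/6.884766=-7.771869, w=(-56.287500−2.78)/6.884766=-8.579449
k=2: b·v=23.7×2.627=62.259900; √(2b)=6.884766; u=(62.259900+(-37.986))/6.884766=3.525741, w=(62.259900−(-37.986))/6.884766=14.560539
k=3: b·v=23.7×3.122=73.991400; √(2b)=6.884766; u=(73.991400+(-5.611))/6.884766=9.932132, w=(73.991400−(-5.611))/6.884766=11.562107
k=4: b·v=23.7×(-3.953)=-93.686100; √(2b)=6.884766; u=(-93.686100+2.07)/6.884766=-13.307076, w=(-93.686100−2.07)/6.884766=-13.908403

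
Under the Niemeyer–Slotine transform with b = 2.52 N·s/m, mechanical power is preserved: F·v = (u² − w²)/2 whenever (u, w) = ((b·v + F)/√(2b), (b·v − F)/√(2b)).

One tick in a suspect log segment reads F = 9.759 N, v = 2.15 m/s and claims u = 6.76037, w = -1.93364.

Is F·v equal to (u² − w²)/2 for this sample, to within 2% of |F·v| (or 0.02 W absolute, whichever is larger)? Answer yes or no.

yes

F·v = 9.759×2.15 = 20.9819 W.
(u² − w²)/2 = (45.7026 − 3.7390)/2 = 20.9818 W.
|Δ| = 0.0000;  2% of max(1, |F·v|) = 0.4196.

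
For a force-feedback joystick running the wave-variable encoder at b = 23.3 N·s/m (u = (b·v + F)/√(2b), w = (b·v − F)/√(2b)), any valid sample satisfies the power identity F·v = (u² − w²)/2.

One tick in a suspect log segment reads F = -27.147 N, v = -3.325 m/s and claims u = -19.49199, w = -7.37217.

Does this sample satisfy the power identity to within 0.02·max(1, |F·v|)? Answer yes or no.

F·v = (-27.147)×(-3.325) = 90.26377 W.
(u² − w²)/2 = (379.93767 − 54.34889)/2 = 162.79439 W.
|Δ| = 72.53062;  2% of max(1, |F·v|) = 1.80528.

no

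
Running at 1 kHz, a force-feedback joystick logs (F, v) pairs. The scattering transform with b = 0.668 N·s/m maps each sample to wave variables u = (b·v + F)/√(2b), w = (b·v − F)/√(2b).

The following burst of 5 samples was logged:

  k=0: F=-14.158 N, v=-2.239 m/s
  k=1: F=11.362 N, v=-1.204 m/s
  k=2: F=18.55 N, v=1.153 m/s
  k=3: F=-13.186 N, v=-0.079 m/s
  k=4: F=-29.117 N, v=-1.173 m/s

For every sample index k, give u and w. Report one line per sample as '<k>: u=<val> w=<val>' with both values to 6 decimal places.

0: u=-13.542924 w=10.954966
1: u=9.134131 w=-10.525780
2: u=16.715081 w=-15.382380
3: u=-11.453665 w=11.362352
4: u=-25.868792 w=24.512975

k=0: b·v=0.668×(-2.239)=-1.495652; √(2b)=1.155855; u=(-1.495652+(-14.158))/1.155855=-13.542924, w=(-1.495652−(-14.158))/1.155855=10.954966
k=1: b·v=0.668×(-1.204)=-0.804272; √(2b)=1.155855; u=(-0.804272+11.362)/1.155855=9.134131, w=(-0.804272−11.362)/1.155855=-10.525780
k=2: b·v=0.668×1.153=0.770204; √(2b)=1.155855; u=(0.770204+18.55)/1.155855=16.715081, w=(0.770204−18.55)/1.155855=-15.382380
k=3: b·v=0.668×(-0.079)=-0.052772; √(2b)=1.155855; u=(-0.052772+(-13.186))/1.155855=-11.453665, w=(-0.052772−(-13.186))/1.155855=11.362352
k=4: b·v=0.668×(-1.173)=-0.783564; √(2b)=1.155855; u=(-0.783564+(-29.117))/1.155855=-25.868792, w=(-0.783564−(-29.117))/1.155855=24.512975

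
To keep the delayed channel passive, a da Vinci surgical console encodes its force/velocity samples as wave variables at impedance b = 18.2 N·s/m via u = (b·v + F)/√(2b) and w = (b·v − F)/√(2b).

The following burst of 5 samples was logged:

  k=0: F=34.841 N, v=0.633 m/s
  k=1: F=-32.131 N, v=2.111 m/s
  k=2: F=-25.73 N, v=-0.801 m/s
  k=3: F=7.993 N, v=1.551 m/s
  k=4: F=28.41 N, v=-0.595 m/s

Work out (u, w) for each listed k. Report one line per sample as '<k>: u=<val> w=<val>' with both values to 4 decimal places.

0: u=7.6844 w=-3.8653
1: u=1.0424 w=11.6937
2: u=-6.6810 w=1.8484
3: u=6.0036 w=3.3540
4: u=2.9140 w=-6.5038

k=0: b·v=18.2×0.633=11.5206; √(2b)=6.0332; u=(11.5206+34.841)/6.0332=7.6844, w=(11.5206−34.841)/6.0332=-3.8653
k=1: b·v=18.2×2.111=38.4202; √(2b)=6.0332; u=(38.4202+(-32.131))/6.0332=1.0424, w=(38.4202−(-32.131))/6.0332=11.6937
k=2: b·v=18.2×(-0.801)=-14.5782; √(2b)=6.0332; u=(-14.5782+(-25.73))/6.0332=-6.6810, w=(-14.5782−(-25.73))/6.0332=1.8484
k=3: b·v=18.2×1.551=28.2282; √(2b)=6.0332; u=(28.2282+7.993)/6.0332=6.0036, w=(28.2282−7.993)/6.0332=3.3540
k=4: b·v=18.2×(-0.595)=-10.8290; √(2b)=6.0332; u=(-10.8290+28.41)/6.0332=2.9140, w=(-10.8290−28.41)/6.0332=-6.5038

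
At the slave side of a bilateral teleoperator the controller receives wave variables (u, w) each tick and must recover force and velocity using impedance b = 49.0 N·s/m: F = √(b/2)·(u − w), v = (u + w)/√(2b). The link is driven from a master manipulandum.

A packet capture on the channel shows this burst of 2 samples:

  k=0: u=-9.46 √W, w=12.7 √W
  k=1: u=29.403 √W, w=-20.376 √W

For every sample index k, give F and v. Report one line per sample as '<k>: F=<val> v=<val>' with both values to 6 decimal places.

0: F=-109.686404 v=0.327289
1: F=246.393479 v=0.911865

k=0: u−w=-22.160000, u+w=3.240000; √(b/2)=4.949747, √(2b)=9.899495; F=4.949747×(-22.16)=-109.686404, v=3.240000/9.899495=0.327289
k=1: u−w=49.779000, u+w=9.027000; √(b/2)=4.949747, √(2b)=9.899495; F=4.949747×49.779=246.393479, v=9.027000/9.899495=0.911865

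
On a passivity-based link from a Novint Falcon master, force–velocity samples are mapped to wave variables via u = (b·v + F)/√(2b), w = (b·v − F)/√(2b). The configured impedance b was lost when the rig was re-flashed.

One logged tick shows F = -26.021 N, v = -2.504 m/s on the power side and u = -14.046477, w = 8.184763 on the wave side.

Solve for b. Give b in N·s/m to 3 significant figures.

b = 2.74 N·s/m

u + w = -5.861714;  u + w = √(2b)·v, so √(2b) = -5.861714/(-2.504) = 2.340940.
b = (√(2b))²/2 = 5.480001/2 = 2.740000.
(Check via u − w = 2F/√(2b): u − w = -22.231240, 2F/√(2b) = -22.231240.)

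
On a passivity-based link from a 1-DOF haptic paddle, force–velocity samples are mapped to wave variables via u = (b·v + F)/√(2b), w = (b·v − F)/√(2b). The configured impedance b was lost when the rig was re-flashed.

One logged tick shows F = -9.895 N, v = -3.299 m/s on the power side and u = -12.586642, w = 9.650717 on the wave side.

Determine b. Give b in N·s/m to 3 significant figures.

b = 0.396 N·s/m

u + w = -2.935925;  u + w = √(2b)·v, so √(2b) = -2.935925/(-3.299) = 0.889944.
b = (√(2b))²/2 = 0.792000/2 = 0.396000.
(Check via u − w = 2F/√(2b): u − w = -22.237359, 2F/√(2b) = -22.237356.)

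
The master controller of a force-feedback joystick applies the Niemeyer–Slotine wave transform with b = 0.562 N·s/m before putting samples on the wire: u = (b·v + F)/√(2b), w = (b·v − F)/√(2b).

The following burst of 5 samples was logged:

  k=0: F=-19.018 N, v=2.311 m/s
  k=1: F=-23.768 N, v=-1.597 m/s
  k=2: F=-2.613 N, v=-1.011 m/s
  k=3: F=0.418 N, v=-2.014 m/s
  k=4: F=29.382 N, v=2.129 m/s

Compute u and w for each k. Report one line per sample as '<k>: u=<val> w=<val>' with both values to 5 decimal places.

0: u=-16.71327 w=19.16336
1: u=-23.26521 w=21.57209
2: u=-3.00058 w=1.92873
3: u=-0.67334 w=-1.46188
4: u=28.84251 w=-26.58536

k=0: b·v=0.562×2.311=1.29878; √(2b)=1.06019; u=(1.29878+(-19.018))/1.06019=-16.71327, w=(1.29878−(-19.018))/1.06019=19.16336
k=1: b·v=0.562×(-1.597)=-0.89751; √(2b)=1.06019; u=(-0.89751+(-23.768))/1.06019=-23.26521, w=(-0.89751−(-23.768))/1.06019=21.57209
k=2: b·v=0.562×(-1.011)=-0.56818; √(2b)=1.06019; u=(-0.56818+(-2.613))/1.06019=-3.00058, w=(-0.56818−(-2.613))/1.06019=1.92873
k=3: b·v=0.562×(-2.014)=-1.13187; √(2b)=1.06019; u=(-1.13187+0.418)/1.06019=-0.67334, w=(-1.13187−0.418)/1.06019=-1.46188
k=4: b·v=0.562×2.129=1.19650; √(2b)=1.06019; u=(1.19650+29.382)/1.06019=28.84251, w=(1.19650−29.382)/1.06019=-26.58536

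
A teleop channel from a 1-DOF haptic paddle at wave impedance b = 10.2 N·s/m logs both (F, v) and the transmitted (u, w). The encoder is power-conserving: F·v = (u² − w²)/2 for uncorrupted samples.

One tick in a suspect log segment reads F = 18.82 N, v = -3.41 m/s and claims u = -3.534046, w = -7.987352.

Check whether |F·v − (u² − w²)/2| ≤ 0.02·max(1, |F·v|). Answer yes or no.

F·v = 18.82×(-3.41) = -64.176200 W.
(u² − w²)/2 = (12.489481 − 63.797792)/2 = -25.654155 W.
|Δ| = 38.522045;  2% of max(1, |F·v|) = 1.283524.

no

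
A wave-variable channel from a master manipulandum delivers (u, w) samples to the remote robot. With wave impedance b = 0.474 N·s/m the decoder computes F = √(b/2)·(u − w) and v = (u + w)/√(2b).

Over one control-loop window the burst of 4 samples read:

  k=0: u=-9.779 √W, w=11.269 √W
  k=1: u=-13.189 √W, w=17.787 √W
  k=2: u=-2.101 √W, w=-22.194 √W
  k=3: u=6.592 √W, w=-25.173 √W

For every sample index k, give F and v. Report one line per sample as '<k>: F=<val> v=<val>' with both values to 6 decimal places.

0: F=-10.246723 v=1.530319
1: F=-15.079936 v=4.722422
2: F=9.781804 v=-24.952424
3: F=15.464042 v=-19.083803

k=0: u−w=-21.048000, u+w=1.490000; √(b/2)=0.486826, √(2b)=0.973653; F=0.486826×(-21.048)=-10.246723, v=1.490000/0.973653=1.530319
k=1: u−w=-30.976000, u+w=4.598000; √(b/2)=0.486826, √(2b)=0.973653; F=0.486826×(-30.976)=-15.079936, v=4.598000/0.973653=4.722422
k=2: u−w=20.093000, u+w=-24.295000; √(b/2)=0.486826, √(2b)=0.973653; F=0.486826×20.093=9.781804, v=-24.295000/0.973653=-24.952424
k=3: u−w=31.765000, u+w=-18.581000; √(b/2)=0.486826, √(2b)=0.973653; F=0.486826×31.765=15.464042, v=-18.581000/0.973653=-19.083803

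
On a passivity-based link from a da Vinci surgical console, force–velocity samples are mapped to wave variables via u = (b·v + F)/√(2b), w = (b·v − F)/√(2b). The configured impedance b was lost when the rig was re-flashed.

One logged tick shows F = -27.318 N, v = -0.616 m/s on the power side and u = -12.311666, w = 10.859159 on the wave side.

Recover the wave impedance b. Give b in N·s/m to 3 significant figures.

u + w = -1.452507;  u + w = √(2b)·v, so √(2b) = -1.452507/(-0.616) = 2.357966.
b = (√(2b))²/2 = 5.560003/2 = 2.780002.
(Check via u − w = 2F/√(2b): u − w = -23.170825, 2F/√(2b) = -23.170818.)

b = 2.78 N·s/m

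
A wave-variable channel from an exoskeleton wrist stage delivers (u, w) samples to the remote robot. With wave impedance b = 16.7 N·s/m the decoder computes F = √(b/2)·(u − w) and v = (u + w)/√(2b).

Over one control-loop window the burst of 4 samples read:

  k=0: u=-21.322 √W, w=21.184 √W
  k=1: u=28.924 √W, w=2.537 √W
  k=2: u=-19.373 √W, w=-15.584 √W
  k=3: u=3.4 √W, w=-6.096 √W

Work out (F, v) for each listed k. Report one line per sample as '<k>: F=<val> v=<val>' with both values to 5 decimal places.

0: F=-122.82690 v=-0.02388
1: F=76.24884 v=5.44376
2: F=-10.94883 v=-6.04868
3: F=27.43999 v=-0.46649

k=0: u−w=-42.50600, u+w=-0.13800; √(b/2)=2.88964, √(2b)=5.77927; F=2.88964×(-42.506)=-122.82690, v=-0.13800/5.77927=-0.02388
k=1: u−w=26.38700, u+w=31.46100; √(b/2)=2.88964, √(2b)=5.77927; F=2.88964×26.387=76.24884, v=31.46100/5.77927=5.44376
k=2: u−w=-3.78900, u+w=-34.95700; √(b/2)=2.88964, √(2b)=5.77927; F=2.88964×(-3.789)=-10.94883, v=-34.95700/5.77927=-6.04868
k=3: u−w=9.49600, u+w=-2.69600; √(b/2)=2.88964, √(2b)=5.77927; F=2.88964×9.496=27.43999, v=-2.69600/5.77927=-0.46649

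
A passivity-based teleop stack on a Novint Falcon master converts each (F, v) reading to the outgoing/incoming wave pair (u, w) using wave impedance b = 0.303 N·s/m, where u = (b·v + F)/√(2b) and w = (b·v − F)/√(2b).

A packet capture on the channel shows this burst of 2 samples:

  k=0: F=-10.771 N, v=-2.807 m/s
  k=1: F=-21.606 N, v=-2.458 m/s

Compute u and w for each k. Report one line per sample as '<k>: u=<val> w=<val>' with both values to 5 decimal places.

k=0: b·v=0.303×(-2.807)=-0.85052; √(2b)=0.77846; u=(-0.85052+(-10.771))/0.77846=-14.92886, w=(-0.85052−(-10.771))/0.77846=12.74372
k=1: b·v=0.303×(-2.458)=-0.74477; √(2b)=0.77846; u=(-0.74477+(-21.606))/0.77846=-28.71152, w=(-0.74477−(-21.606))/0.77846=26.79807

0: u=-14.92886 w=12.74372
1: u=-28.71152 w=26.79807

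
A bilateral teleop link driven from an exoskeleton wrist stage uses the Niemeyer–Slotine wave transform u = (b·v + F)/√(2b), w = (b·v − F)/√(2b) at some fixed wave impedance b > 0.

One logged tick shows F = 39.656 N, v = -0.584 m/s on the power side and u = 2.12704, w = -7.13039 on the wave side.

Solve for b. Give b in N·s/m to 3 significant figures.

u + w = -5.0034;  u + w = √(2b)·v, so √(2b) = -5.0034/(-0.584) = 8.5674.
b = (√(2b))²/2 = 73.4000/2 = 36.7000.
(Check via u − w = 2F/√(2b): u − w = 9.2574, 2F/√(2b) = 9.2574.)

b = 36.7 N·s/m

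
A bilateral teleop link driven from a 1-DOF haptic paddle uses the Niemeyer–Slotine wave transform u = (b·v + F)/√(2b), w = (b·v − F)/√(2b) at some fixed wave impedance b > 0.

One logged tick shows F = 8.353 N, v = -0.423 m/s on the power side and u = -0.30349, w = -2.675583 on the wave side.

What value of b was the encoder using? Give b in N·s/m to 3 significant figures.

u + w = -2.979073;  u + w = √(2b)·v, so √(2b) = -2.979073/(-0.423) = 7.042726.
b = (√(2b))²/2 = 49.599986/2 = 24.799993.
(Check via u − w = 2F/√(2b): u − w = 2.372093, 2F/√(2b) = 2.372093.)

b = 24.8 N·s/m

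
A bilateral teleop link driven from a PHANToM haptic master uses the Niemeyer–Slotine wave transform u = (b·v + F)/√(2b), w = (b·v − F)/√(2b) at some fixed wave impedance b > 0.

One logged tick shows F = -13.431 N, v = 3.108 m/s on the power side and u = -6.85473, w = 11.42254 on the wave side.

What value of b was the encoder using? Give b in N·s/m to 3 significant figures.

b = 1.08 N·s/m

u + w = 4.5678;  u + w = √(2b)·v, so √(2b) = 4.5678/3.108 = 1.4697.
b = (√(2b))²/2 = 2.1600/2 = 1.0800.
(Check via u − w = 2F/√(2b): u − w = -18.2773, 2F/√(2b) = -18.2773.)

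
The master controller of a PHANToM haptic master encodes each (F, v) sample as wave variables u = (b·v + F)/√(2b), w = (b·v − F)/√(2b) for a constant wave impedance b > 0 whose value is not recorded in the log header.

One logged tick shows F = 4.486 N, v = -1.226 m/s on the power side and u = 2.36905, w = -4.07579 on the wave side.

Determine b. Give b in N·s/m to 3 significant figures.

b = 0.969 N·s/m

u + w = -1.70674;  u + w = √(2b)·v, so √(2b) = -1.70674/(-1.226) = 1.39212.
b = (√(2b))²/2 = 1.93800/2 = 0.96900.
(Check via u − w = 2F/√(2b): u − w = 6.44484, 2F/√(2b) = 6.44484.)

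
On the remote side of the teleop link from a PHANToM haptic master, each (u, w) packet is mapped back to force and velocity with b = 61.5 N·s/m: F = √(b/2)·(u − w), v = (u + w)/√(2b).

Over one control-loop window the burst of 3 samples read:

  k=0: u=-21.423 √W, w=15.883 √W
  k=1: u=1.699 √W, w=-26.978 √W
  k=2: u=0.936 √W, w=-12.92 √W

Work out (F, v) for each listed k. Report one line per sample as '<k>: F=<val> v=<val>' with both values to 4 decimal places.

0: F=-206.8718 v=-0.4995
1: F=159.0217 v=-2.2793
2: F=76.8352 v=-1.0806

k=0: u−w=-37.3060, u+w=-5.5400; √(b/2)=5.5453, √(2b)=11.0905; F=5.5453×(-37.306)=-206.8718, v=-5.5400/11.0905=-0.4995
k=1: u−w=28.6770, u+w=-25.2790; √(b/2)=5.5453, √(2b)=11.0905; F=5.5453×28.677=159.0217, v=-25.2790/11.0905=-2.2793
k=2: u−w=13.8560, u+w=-11.9840; √(b/2)=5.5453, √(2b)=11.0905; F=5.5453×13.856=76.8352, v=-11.9840/11.0905=-1.0806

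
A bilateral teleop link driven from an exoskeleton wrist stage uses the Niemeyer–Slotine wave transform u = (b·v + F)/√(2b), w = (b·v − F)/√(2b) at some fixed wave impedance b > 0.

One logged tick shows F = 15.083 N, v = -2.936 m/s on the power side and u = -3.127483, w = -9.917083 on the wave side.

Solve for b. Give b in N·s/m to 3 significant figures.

u + w = -13.044566;  u + w = √(2b)·v, so √(2b) = -13.044566/(-2.936) = 4.442972.
b = (√(2b))²/2 = 19.740001/2 = 9.870000.
(Check via u − w = 2F/√(2b): u − w = 6.789600, 2F/√(2b) = 6.789599.)

b = 9.87 N·s/m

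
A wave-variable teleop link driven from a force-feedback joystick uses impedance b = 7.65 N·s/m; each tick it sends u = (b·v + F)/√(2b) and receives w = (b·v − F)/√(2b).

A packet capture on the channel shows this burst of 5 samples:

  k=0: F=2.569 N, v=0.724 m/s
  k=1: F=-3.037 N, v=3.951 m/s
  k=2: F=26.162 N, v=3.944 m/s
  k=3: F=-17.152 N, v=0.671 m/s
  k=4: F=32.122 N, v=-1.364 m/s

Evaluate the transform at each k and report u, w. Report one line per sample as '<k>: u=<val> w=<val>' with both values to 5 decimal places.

k=0: b·v=7.65×0.724=5.53860; √(2b)=3.91152; u=(5.53860+2.569)/3.91152=2.07275, w=(5.53860−2.569)/3.91152=0.75919
k=1: b·v=7.65×3.951=30.22515; √(2b)=3.91152; u=(30.22515+(-3.037))/3.91152=6.95079, w=(30.22515−(-3.037))/3.91152=8.50363
k=2: b·v=7.65×3.944=30.17160; √(2b)=3.91152; u=(30.17160+26.162)/3.91152=14.40197, w=(30.17160−26.162)/3.91152=1.02507
k=3: b·v=7.65×0.671=5.13315; √(2b)=3.91152; u=(5.13315+(-17.152))/3.91152=-3.07268, w=(5.13315−(-17.152))/3.91152=5.69731
k=4: b·v=7.65×(-1.364)=-10.43460; √(2b)=3.91152; u=(-10.43460+32.122)/3.91152=5.54449, w=(-10.43460−32.122)/3.91152=-10.87981

0: u=2.07275 w=0.75919
1: u=6.95079 w=8.50363
2: u=14.40197 w=1.02507
3: u=-3.07268 w=5.69731
4: u=5.54449 w=-10.87981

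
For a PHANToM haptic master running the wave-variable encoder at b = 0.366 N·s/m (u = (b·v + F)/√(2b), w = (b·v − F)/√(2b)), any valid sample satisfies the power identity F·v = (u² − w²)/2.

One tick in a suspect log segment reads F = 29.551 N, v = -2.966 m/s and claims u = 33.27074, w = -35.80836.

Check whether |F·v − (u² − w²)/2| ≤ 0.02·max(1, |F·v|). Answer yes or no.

yes

F·v = 29.551×(-2.966) = -87.64827 W.
(u² − w²)/2 = (1106.94214 − 1282.23865)/2 = -87.64825 W.
|Δ| = 0.00001;  2% of max(1, |F·v|) = 1.75297.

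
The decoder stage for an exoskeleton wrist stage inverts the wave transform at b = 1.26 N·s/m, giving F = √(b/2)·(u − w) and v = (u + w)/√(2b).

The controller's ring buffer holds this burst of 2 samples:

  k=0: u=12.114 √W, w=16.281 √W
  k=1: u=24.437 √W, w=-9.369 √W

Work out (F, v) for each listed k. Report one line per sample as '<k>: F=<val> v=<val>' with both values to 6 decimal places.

k=0: u−w=-4.167000, u+w=28.395000; √(b/2)=0.793725, √(2b)=1.587451; F=0.793725×(-4.167)=-3.307454, v=28.395000/1.587451=17.887169
k=1: u−w=33.806000, u+w=15.068000; √(b/2)=0.793725, √(2b)=1.587451; F=0.793725×33.806=26.832681, v=15.068000/1.587451=9.491948

0: F=-3.307454 v=17.887169
1: F=26.832681 v=9.491948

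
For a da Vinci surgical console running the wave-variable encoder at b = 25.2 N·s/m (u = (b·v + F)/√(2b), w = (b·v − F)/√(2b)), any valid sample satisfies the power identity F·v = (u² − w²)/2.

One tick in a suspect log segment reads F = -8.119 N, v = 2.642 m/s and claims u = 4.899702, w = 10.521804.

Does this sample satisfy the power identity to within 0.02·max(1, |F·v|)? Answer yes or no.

F·v = (-8.119)×2.642 = -21.450398 W.
(u² − w²)/2 = (24.007080 − 110.708359)/2 = -43.350640 W.
|Δ| = 21.900242;  2% of max(1, |F·v|) = 0.429008.

no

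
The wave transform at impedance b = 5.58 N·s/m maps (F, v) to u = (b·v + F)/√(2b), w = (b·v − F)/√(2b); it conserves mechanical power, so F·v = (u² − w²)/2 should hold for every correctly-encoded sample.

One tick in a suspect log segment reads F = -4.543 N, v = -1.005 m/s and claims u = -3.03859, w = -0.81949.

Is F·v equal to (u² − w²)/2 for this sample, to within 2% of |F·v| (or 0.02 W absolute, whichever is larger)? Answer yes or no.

F·v = (-4.543)×(-1.005) = 4.56571 W.
(u² − w²)/2 = (9.23303 − 0.67156)/2 = 4.28073 W.
|Δ| = 0.28498;  2% of max(1, |F·v|) = 0.09131.

no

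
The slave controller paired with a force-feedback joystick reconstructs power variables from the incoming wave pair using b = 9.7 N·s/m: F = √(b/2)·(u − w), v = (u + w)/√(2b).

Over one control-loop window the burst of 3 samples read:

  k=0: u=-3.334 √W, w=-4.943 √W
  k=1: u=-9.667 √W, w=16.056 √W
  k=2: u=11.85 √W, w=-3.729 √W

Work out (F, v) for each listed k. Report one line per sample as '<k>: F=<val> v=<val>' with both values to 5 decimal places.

k=0: u−w=1.60900, u+w=-8.27700; √(b/2)=2.20227, √(2b)=4.40454; F=2.20227×1.609=3.54345, v=-8.27700/4.40454=-1.87920
k=1: u−w=-25.72300, u+w=6.38900; √(b/2)=2.20227, √(2b)=4.40454; F=2.20227×(-25.723)=-56.64903, v=6.38900/4.40454=1.45055
k=2: u−w=15.57900, u+w=8.12100; √(b/2)=2.20227, √(2b)=4.40454; F=2.20227×15.579=34.30919, v=8.12100/4.40454=1.84378

0: F=3.54345 v=-1.87920
1: F=-56.64903 v=1.45055
2: F=34.30919 v=1.84378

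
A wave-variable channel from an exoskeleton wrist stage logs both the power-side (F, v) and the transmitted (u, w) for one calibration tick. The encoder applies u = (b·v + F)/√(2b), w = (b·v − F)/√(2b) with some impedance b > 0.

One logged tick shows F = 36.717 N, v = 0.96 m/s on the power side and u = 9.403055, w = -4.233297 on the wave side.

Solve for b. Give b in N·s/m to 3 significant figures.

b = 14.5 N·s/m

u + w = 5.169758;  u + w = √(2b)·v, so √(2b) = 5.169758/0.96 = 5.385165.
b = (√(2b))²/2 = 28.999998/2 = 14.499999.
(Check via u − w = 2F/√(2b): u − w = 13.636352, 2F/√(2b) = 13.636352.)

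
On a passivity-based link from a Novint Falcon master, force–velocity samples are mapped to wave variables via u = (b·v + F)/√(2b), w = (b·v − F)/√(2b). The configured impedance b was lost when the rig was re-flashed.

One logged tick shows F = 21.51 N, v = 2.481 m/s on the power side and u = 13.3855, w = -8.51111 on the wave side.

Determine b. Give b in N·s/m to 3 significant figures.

b = 1.93 N·s/m

u + w = 4.8744;  u + w = √(2b)·v, so √(2b) = 4.8744/2.481 = 1.9647.
b = (√(2b))²/2 = 3.8600/2 = 1.9300.
(Check via u − w = 2F/√(2b): u − w = 21.8966, 2F/√(2b) = 21.8966.)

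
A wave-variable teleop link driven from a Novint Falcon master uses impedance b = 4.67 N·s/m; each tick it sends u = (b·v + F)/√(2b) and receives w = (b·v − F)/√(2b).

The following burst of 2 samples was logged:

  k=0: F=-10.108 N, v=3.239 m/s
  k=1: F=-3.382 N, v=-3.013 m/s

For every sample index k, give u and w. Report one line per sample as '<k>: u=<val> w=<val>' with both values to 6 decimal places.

0: u=1.641982 w=8.256860
1: u=-5.710701 w=-3.497453

k=0: b·v=4.67×3.239=15.126130; √(2b)=3.056141; u=(15.126130+(-10.108))/3.056141=1.641982, w=(15.126130−(-10.108))/3.056141=8.256860
k=1: b·v=4.67×(-3.013)=-14.070710; √(2b)=3.056141; u=(-14.070710+(-3.382))/3.056141=-5.710701, w=(-14.070710−(-3.382))/3.056141=-3.497453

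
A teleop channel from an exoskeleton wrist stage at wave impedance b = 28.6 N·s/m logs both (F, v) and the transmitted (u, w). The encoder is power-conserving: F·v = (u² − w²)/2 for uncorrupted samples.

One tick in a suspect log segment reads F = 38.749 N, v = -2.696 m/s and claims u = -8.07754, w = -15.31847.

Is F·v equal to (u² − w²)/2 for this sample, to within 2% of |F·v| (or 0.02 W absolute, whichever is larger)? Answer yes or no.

no

F·v = 38.749×(-2.696) = -104.46730 W.
(u² − w²)/2 = (65.24665 − 234.65552)/2 = -84.70444 W.
|Δ| = 19.76287;  2% of max(1, |F·v|) = 2.08935.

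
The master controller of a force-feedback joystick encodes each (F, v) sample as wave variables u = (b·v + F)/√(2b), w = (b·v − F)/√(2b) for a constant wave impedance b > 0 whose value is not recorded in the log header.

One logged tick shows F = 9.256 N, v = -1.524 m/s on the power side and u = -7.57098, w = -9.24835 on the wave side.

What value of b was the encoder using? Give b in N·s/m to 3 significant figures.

b = 60.9 N·s/m

u + w = -16.81933;  u + w = √(2b)·v, so √(2b) = -16.81933/(-1.524) = 11.03631.
b = (√(2b))²/2 = 121.80005/2 = 60.90002.
(Check via u − w = 2F/√(2b): u − w = 1.67737, 2F/√(2b) = 1.67737.)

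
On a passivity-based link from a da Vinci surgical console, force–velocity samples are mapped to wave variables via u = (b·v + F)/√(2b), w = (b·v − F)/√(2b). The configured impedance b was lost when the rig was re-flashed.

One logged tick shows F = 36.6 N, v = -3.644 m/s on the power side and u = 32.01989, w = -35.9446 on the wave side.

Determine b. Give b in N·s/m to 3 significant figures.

u + w = -3.9247;  u + w = √(2b)·v, so √(2b) = -3.9247/(-3.644) = 1.0770.
b = (√(2b))²/2 = 1.1600/2 = 0.5800.
(Check via u − w = 2F/√(2b): u − w = 67.9645, 2F/√(2b) = 67.9645.)

b = 0.58 N·s/m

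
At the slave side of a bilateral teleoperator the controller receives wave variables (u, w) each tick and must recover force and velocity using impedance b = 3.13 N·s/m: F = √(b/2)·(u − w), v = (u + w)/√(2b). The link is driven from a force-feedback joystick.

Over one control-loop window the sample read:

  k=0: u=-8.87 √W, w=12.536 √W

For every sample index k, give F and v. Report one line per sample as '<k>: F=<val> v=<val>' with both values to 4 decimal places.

0: F=-26.7789 v=1.4652

k=0: u−w=-21.4060, u+w=3.6660; √(b/2)=1.2510, √(2b)=2.5020; F=1.2510×(-21.406)=-26.7789, v=3.6660/2.5020=1.4652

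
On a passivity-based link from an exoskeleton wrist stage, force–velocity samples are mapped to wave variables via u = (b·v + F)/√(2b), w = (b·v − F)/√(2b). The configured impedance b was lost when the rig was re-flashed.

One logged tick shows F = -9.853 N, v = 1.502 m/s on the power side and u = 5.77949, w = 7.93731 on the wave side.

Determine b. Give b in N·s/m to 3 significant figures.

u + w = 13.7168;  u + w = √(2b)·v, so √(2b) = 13.7168/1.502 = 9.1324.
b = (√(2b))²/2 = 83.3999/2 = 41.7000.
(Check via u − w = 2F/√(2b): u − w = -2.1578, 2F/√(2b) = -2.1578.)

b = 41.7 N·s/m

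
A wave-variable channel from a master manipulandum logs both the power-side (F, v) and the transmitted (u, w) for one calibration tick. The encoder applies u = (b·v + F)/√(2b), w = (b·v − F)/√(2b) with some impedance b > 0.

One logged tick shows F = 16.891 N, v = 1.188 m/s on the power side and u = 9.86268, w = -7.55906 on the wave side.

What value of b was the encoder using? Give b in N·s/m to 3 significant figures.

u + w = 2.30362;  u + w = √(2b)·v, so √(2b) = 2.30362/1.188 = 1.93907.
b = (√(2b))²/2 = 3.76001/2 = 1.88000.
(Check via u − w = 2F/√(2b): u − w = 17.42174, 2F/√(2b) = 17.42172.)

b = 1.88 N·s/m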